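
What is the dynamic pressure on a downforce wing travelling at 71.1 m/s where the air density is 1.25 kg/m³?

q = ½ρv² = ½ × 1.25 × 71.1² = 3160 Pa

q = 3160 Pa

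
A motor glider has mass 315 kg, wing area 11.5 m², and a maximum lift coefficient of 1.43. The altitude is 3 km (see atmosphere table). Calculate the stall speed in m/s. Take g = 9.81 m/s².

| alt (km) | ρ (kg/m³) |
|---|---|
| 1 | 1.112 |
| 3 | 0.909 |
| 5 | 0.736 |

V_stall = 20.3 m/s

At 3 km, from the table: ρ = 0.909 kg/m³.
Weight W = mg = 315 × 9.81 = 3090 N.
From L = ½ρV²S·CL,max = W: V_stall = √(2W/(ρSCL,max)) = √(2·3090/(0.909·11.5·1.43))
V_stall = √413.4 = 20.3 m/s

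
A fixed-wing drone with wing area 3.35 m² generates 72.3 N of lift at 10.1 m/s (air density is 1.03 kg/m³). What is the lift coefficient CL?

CL = 0.411

From L = ½ρv²S·CL, rearranging gives CL = 2L/(ρv²S).
CL = 2 × 72.3 / (1.03 × 10.1² × 3.35) = 0.411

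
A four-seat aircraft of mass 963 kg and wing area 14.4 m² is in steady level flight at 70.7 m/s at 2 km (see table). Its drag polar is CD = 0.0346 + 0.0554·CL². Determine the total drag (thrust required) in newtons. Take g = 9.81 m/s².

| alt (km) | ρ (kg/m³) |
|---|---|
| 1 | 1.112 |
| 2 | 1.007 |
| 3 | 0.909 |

At 2 km, from the table: ρ = 1.007 kg/m³.
Weight W = mg = 963 × 9.81 = 9447 N; in level flight L = W.
Dynamic pressure q = 0.5 × 1.007 × 70.7² = 2517 Pa.
CL = 2W/(ρv²S) = 2×9447/(1.007×70.7²×14.4) = 0.2607.
CD = 0.0346 + 0.0554 × 0.2607² = 0.03836.
D = q·S·CD = 2517 × 14.4 × 0.03836 = 1390 N

D = 1390 N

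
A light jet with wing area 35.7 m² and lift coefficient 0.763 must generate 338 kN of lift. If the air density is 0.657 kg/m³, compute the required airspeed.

L = ½ρv²S·CL ⇒ v = √(2L/(ρ·S·CL))
v = √(2 × 3.38×10^5 / (0.657 × 35.7 × 0.763)) = √37770 = 194 m/s

v = 194 m/s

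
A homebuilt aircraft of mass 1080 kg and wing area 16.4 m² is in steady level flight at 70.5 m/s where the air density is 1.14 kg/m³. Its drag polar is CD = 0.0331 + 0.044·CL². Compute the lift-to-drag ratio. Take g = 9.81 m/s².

L/D = 6.44

In steady level flight, lift balances weight: W = mg = 1080 × 9.81 = 10595 N.
Dynamic pressure q = 0.5 × 1.14 × 70.5² = 2833 Pa.
CL = 2W/(ρv²S) = 2×10595/(1.14×70.5²×16.4) = 0.228.
CD = 0.0331 + 0.044 × 0.228² = 0.03539.
L/D = CL/CD = 0.228 / 0.03539 = 6.44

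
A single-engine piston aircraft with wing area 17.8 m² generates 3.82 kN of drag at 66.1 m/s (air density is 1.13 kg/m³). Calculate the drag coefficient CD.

From D = ½ρv²S·CD, rearranging gives CD = 2D/(ρv²S).
CD = 2 × 3820 / (1.13 × 66.1² × 17.8) = 0.0869

CD = 0.0869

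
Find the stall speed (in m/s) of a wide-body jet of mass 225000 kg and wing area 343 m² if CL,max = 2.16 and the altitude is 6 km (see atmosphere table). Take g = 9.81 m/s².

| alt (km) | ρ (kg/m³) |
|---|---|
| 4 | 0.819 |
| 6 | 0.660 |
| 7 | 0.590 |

V_stall = 95 m/s

At 6 km, from the table: ρ = 0.660 kg/m³.
At stall, lift equals weight: L = W = m·g = 225000 × 9.81 = 2.207×10^6 N.
From L = ½ρV²S·CL,max = W: V_stall = √(2W/(ρSCL,max)) = √(2·2.207×10^6/(0.66·343·2.16))
V_stall = √9028 = 95 m/s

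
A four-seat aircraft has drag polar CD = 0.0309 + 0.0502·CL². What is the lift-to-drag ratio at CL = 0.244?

CD = 0.0309 + 0.0502 × 0.244² = 0.03389
L/D = CL/CD = 0.244 / 0.03389 = 7.2

L/D = 7.2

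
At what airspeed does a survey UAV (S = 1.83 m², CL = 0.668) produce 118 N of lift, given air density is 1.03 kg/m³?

v = 13.7 m/s

L = ½ρv²S·CL ⇒ v = √(2L/(ρ·S·CL))
v = √(2 × 118 / (1.03 × 1.83 × 0.668)) = √187.4 = 13.7 m/s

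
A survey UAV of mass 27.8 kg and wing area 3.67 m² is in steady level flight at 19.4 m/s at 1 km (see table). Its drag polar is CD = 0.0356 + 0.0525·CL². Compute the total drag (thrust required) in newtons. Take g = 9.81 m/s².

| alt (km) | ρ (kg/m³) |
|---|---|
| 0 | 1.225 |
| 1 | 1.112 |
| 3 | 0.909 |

At 1 km, from the table: ρ = 1.112 kg/m³.
Level flight ⇒ L = W = m·g = 27.8 × 9.81 = 272.72 N.
q = ½ρv² = ½ × 1.112 × 19.4² = 209.3 Pa.
CL = W/(q·S) = 272.72 / (209.3 × 3.67) = 0.3551.
CD = 0.0356 + 0.0525 × 0.3551² = 0.04222.
D = q·S·CD = 209.3 × 3.67 × 0.04222 = 32.42 N

D = 32.4 N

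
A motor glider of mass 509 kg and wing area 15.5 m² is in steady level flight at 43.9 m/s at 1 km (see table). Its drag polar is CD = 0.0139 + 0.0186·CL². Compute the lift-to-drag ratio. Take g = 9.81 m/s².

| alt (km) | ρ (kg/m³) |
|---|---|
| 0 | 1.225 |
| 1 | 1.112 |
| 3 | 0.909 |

L/D = 19.3

At 1 km, from the table: ρ = 1.112 kg/m³.
In steady level flight, lift balances weight: W = mg = 509 × 9.81 = 4993.3 N.
Dynamic pressure q = 0.5 × 1.112 × 43.9² = 1072 Pa.
CL = 2W/(ρv²S) = 2×4993.3/(1.112×43.9²×15.5) = 0.3006.
CD = 0.0139 + 0.0186 × 0.3006² = 0.01558.
L/D = CL/CD = 0.3006 / 0.01558 = 19.3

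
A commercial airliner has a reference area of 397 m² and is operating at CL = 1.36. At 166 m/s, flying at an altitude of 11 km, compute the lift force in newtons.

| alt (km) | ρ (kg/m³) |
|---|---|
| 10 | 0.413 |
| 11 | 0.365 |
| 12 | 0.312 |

At 11 km, from the table: ρ = 0.365 kg/m³.
Dynamic pressure q = ½ρv² = ½ × 0.365 × 166² = 5029 Pa.
L = q·S·CL = 5029 × 397 × 1.36 = 2.72×10^6 N ≈ 2720 kN

L = 2.72×10^6 N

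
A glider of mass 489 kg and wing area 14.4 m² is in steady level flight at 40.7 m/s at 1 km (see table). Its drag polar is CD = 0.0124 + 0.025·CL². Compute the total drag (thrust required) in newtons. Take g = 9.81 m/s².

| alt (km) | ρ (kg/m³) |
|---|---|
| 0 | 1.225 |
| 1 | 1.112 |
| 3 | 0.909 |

At 1 km, from the table: ρ = 1.112 kg/m³.
In steady level flight, lift balances weight: W = mg = 489 × 9.81 = 4797.1 N.
Dynamic pressure q = 0.5 × 1.112 × 40.7² = 921 Pa.
CL = 2W/(ρv²S) = 2×4797.1/(1.112×40.7²×14.4) = 0.3617.
CD = 0.0124 + 0.025 × 0.3617² = 0.01567.
D = q·S·CD = 921 × 14.4 × 0.01567 = 207.8 N

D = 208 N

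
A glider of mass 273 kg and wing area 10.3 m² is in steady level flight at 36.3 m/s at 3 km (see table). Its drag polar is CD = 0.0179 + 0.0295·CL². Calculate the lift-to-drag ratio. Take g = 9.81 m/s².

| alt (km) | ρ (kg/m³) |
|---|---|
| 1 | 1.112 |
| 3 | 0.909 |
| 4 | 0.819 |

L/D = 18.5

At 3 km, from the table: ρ = 0.909 kg/m³.
Level flight ⇒ L = W = m·g = 273 × 9.81 = 2678.1 N.
Dynamic pressure q = 0.5 × 0.909 × 36.3² = 598.9 Pa.
Required CL = L/(qS) = 2678.1/(598.9·10.3) = 0.4342.
CD = 0.0179 + 0.0295 × 0.4342² = 0.02346.
L/D = CL/CD = 0.4342 / 0.02346 = 18.5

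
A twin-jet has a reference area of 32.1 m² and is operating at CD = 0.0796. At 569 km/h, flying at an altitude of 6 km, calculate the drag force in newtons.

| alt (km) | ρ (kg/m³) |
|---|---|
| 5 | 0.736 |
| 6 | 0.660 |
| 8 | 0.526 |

D = 21100 N

At 6 km, from the table: ρ = 0.660 kg/m³.
Convert speed: v = 569 km/h ÷ 3.6 = 158.1 m/s.
D = ½ρv²S·CD = ½ × 0.66 × 158.1² × 32.1 × 0.0796 = 21100 N ≈ 21.1 kN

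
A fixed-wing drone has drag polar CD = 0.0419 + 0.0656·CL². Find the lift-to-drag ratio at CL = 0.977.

CD = 0.0419 + 0.0656 × 0.977² = 0.1045
L/D = CL/CD = 0.977 / 0.1045 = 9.35

L/D = 9.35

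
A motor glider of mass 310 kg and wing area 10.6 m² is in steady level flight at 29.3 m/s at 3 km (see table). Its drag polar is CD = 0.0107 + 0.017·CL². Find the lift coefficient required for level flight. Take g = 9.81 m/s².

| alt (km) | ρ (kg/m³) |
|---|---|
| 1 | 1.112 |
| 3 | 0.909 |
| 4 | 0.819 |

CL = 0.735

At 3 km, from the table: ρ = 0.909 kg/m³.
Weight W = mg = 310 × 9.81 = 3041.1 N; in level flight L = W.
q = ½ρv² = ½ × 0.909 × 29.3² = 390.2 Pa.
Required CL = L/(qS) = 3041.1/(390.2·10.6) = 0.7353.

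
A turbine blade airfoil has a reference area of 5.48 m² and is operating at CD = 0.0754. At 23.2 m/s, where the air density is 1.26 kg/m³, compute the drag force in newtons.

Dynamic pressure q = ½ρv² = ½ × 1.26 × 23.2² = 339.1 Pa.
D = q·S·CD = 339.1 × 5.48 × 0.0754 = 140 N

D = 140 N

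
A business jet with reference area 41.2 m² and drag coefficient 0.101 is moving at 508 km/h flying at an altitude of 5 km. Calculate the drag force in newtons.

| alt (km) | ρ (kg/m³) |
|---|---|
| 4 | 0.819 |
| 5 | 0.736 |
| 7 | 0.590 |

At 5 km, from the table: ρ = 0.736 kg/m³.
Convert speed: v = 508 km/h ÷ 3.6 = 141.1 m/s.
Dynamic pressure q = ½ρv² = ½ × 0.736 × 141.1² = 7328 Pa.
D = q·S·CD = 7328 × 41.2 × 0.101 = 30500 N ≈ 30.5 kN

D = 30500 N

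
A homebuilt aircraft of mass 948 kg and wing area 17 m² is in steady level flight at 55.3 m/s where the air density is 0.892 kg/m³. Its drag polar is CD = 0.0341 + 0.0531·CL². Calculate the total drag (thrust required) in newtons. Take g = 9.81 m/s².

Weight W = mg = 948 × 9.81 = 9299.9 N; in level flight L = W.
Dynamic pressure q = 0.5 × 0.892 × 55.3² = 1364 Pa.
CL = W/(q·S) = 9299.9 / (1364 × 17) = 0.4011.
CD = 0.0341 + 0.0531 × 0.4011² = 0.04264.
D = q·S·CD = 1364 × 17 × 0.04264 = 988.7 N

D = 989 N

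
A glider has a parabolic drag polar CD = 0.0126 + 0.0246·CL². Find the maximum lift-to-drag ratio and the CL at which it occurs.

For CD = CD0 + K·CL², (L/D)max occurs at CL* = √(CD0/K) and equals 1/(2√(K·CD0)).
(L/D)max = 1/(2√(0.0246 × 0.0126)) = 1/(2 × 0.01761) = 28.4
CL* = √(0.0126/0.0246) = 0.716

(L/D)max = 28.4, at CL = 0.716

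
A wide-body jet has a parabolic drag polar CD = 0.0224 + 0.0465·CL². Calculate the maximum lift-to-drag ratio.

For CD = CD0 + K·CL², (L/D)max occurs at CL* = √(CD0/K) and equals 1/(2√(K·CD0)).
(L/D)max = 1/(2√(0.0465 × 0.0224)) = 1/(2 × 0.03227) = 15.5

(L/D)max = 15.5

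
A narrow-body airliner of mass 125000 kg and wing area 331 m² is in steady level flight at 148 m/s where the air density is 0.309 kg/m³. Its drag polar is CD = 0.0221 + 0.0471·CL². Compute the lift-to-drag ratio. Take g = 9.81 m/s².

L/D = 13.9

Level flight ⇒ L = W = m·g = 125000 × 9.81 = 1.2262×10^6 N.
q = ½ρv² = ½ × 0.309 × 148² = 3384 Pa.
Required CL = L/(qS) = 1.2262×10^6/(3384·331) = 1.095.
CD = 0.0221 + 0.0471 × 1.095² = 0.07854.
L/D = CL/CD = 1.095 / 0.07854 = 13.9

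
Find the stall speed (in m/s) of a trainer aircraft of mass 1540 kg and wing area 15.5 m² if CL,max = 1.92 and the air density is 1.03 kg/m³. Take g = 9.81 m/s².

V_stall = 31.4 m/s

Stall occurs when L = W at CL,max. W = mg = 1540 × 9.81 = 15110 N.
V_stall = √(2W/(ρ·S·CL,max)) = √(2 × 15110 / (1.03 × 15.5 × 1.92))
V_stall = √985.7 = 31.4 m/s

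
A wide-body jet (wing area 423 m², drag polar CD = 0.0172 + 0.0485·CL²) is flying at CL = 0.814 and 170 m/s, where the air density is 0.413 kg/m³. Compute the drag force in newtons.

CD = 0.0172 + 0.0485 × 0.814² = 0.04934
D = ½ρv²S·CD = ½ × 0.413 × 170² × 423 × 0.04934 = 1.25×10^5 N

D = 1.25×10^5 N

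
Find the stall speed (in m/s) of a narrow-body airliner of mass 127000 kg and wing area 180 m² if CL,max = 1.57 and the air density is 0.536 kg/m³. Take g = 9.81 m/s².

V_stall = 128 m/s

At stall, lift equals weight: L = W = m·g = 127000 × 9.81 = 1.246×10^6 N.
From L = ½ρV²S·CL,max = W: V_stall = √(2W/(ρSCL,max)) = √(2·1.246×10^6/(0.536·180·1.57))
V_stall = √16450 = 128 m/s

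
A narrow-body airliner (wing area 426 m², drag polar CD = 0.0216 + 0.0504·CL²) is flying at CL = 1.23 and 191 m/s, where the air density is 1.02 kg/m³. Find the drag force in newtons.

CD = 0.0216 + 0.0504 × 1.23² = 0.09785
D = ½ρv²S·CD = ½ × 1.02 × 191² × 426 × 0.09785 = 7.76×10^5 N

D = 7.76×10^5 N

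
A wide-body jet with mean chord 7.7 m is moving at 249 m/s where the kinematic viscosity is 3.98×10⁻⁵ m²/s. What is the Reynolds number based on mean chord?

Re = v·c/ν = 249 × 7.7 / (3.98×10⁻⁵) = 4.82×10^7

Re = 4.82×10^7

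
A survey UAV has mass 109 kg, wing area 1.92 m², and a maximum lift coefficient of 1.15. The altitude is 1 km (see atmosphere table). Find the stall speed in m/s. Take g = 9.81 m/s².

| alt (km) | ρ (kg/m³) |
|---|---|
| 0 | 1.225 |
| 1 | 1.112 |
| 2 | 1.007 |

V_stall = 29.5 m/s

At 1 km, from the table: ρ = 1.112 kg/m³.
Weight W = mg = 109 × 9.81 = 1069 N.
From L = ½ρV²S·CL,max = W: V_stall = √(2W/(ρSCL,max)) = √(2·1069/(1.112·1.92·1.15))
V_stall = √871 = 29.5 m/s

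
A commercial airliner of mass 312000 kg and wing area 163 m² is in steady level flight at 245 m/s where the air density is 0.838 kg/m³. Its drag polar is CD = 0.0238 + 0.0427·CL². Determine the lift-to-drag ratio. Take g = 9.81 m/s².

L/D = 15.7

Level flight ⇒ L = W = m·g = 312000 × 9.81 = 3.0607×10^6 N.
q = ½ρv² = ½ × 0.838 × 245² = 25150 Pa.
CL = 2W/(ρv²S) = 2×3.0607×10^6/(0.838×245²×163) = 0.7466.
CD = 0.0238 + 0.0427 × 0.7466² = 0.0476.
L/D = CL/CD = 0.7466 / 0.0476 = 15.7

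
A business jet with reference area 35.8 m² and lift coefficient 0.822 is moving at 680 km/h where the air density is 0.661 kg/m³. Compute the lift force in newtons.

L = 3.47×10^5 N

Convert speed: v = 680 km/h ÷ 3.6 = 188.9 m/s.
Dynamic pressure q = ½ρv² = ½ × 0.661 × 188.9² = 11790 Pa.
L = q·S·CL = 11790 × 35.8 × 0.822 = 3.47×10^5 N ≈ 347 kN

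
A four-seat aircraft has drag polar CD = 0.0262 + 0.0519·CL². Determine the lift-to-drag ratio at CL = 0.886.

L/D = 13.2

CD = 0.0262 + 0.0519 × 0.886² = 0.06694
L/D = CL/CD = 0.886 / 0.06694 = 13.2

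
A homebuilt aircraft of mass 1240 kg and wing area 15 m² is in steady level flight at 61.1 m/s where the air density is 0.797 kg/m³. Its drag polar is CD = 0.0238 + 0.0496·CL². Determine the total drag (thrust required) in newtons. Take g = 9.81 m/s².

D = 860 N

Level flight ⇒ L = W = m·g = 1240 × 9.81 = 12164 N.
q = ½ρv² = ½ × 0.797 × 61.1² = 1488 Pa.
Required CL = L/(qS) = 12164/(1488·15) = 0.5451.
CD = 0.0238 + 0.0496 × 0.5451² = 0.03854.
D = q·S·CD = 1488 × 15 × 0.03854 = 860 N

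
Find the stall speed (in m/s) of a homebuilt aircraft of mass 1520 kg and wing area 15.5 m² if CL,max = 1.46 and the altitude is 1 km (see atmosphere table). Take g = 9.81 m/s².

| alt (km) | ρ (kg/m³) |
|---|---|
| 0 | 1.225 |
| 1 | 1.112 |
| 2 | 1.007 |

At 1 km, from the table: ρ = 1.112 kg/m³.
Weight W = mg = 1520 × 9.81 = 14910 N.
From L = ½ρV²S·CL,max = W: V_stall = √(2W/(ρSCL,max)) = √(2·14910/(1.112·15.5·1.46))
V_stall = √1185 = 34.4 m/s

V_stall = 34.4 m/s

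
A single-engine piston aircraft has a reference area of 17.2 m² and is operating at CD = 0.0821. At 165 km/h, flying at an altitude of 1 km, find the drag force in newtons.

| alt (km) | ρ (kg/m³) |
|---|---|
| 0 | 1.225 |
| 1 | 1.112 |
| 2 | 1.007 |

D = 1650 N

At 1 km, from the table: ρ = 1.112 kg/m³.
Convert speed: v = 165 km/h ÷ 3.6 = 45.83 m/s.
Dynamic pressure q = ½ρv² = ½ × 1.112 × 45.83² = 1168 Pa.
D = q·S·CD = 1168 × 17.2 × 0.0821 = 1650 N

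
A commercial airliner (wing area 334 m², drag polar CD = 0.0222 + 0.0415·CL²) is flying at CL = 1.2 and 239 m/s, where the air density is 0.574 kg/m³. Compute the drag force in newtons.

CD = 0.0222 + 0.0415 × 1.2² = 0.08196
D = ½ρv²S·CD = ½ × 0.574 × 239² × 334 × 0.08196 = 4.49×10^5 N

D = 4.49×10^5 N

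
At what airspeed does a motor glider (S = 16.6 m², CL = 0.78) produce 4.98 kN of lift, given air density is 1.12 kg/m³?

v = 26.2 m/s

L = ½ρv²S·CL ⇒ v = √(2L/(ρ·S·CL))
v = √(2 × 4980 / (1.12 × 16.6 × 0.78)) = √686.8 = 26.2 m/s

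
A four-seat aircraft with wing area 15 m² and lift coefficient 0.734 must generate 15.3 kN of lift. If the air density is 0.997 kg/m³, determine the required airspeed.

v = 52.8 m/s

L = ½ρv²S·CL ⇒ v = √(2L/(ρ·S·CL))
v = √(2 × 15300 / (0.997 × 15 × 0.734)) = √2788 = 52.8 m/s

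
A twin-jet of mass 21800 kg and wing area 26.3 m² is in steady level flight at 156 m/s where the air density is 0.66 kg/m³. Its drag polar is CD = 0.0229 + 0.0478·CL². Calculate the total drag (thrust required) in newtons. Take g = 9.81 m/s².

Level flight ⇒ L = W = m·g = 21800 × 9.81 = 2.1386×10^5 N.
q = ½ρv² = ½ × 0.66 × 156² = 8031 Pa.
CL = 2W/(ρv²S) = 2×2.1386×10^5/(0.66×156²×26.3) = 1.013.
CD = 0.0229 + 0.0478 × 1.013² = 0.07191.
D = q·S·CD = 8031 × 26.3 × 0.07191 = 15190 N

D = 15200 N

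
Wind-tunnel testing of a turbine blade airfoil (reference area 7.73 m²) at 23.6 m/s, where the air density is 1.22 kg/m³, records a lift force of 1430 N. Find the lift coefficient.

From L = ½ρv²S·CL, rearranging gives CL = 2L/(ρv²S).
CL = 2 × 1430 / (1.22 × 23.6² × 7.73) = 0.545

CL = 0.545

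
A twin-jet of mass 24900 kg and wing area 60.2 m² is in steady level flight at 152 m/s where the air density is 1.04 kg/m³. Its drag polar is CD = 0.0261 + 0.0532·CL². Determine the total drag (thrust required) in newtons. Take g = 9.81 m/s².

D = 23300 N

Weight W = mg = 24900 × 9.81 = 2.4427×10^5 N; in level flight L = W.
Dynamic pressure q = 0.5 × 1.04 × 152² = 12010 Pa.
CL = 2W/(ρv²S) = 2×2.4427×10^5/(1.04×152²×60.2) = 0.3377.
CD = 0.0261 + 0.0532 × 0.3377² = 0.03217.
D = q·S·CD = 12010 × 60.2 × 0.03217 = 23270 N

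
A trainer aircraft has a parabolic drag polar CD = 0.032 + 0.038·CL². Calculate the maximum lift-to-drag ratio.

For CD = CD0 + K·CL², (L/D)max occurs at CL* = √(CD0/K) and equals 1/(2√(K·CD0)).
(L/D)max = 1/(2√(0.038 × 0.032)) = 1/(2 × 0.03487) = 14.3

(L/D)max = 14.3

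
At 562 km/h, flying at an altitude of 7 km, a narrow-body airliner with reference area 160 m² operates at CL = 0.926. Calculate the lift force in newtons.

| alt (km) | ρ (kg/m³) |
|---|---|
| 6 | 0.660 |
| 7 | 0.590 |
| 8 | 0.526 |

At 7 km, from the table: ρ = 0.590 kg/m³.
Convert speed: v = 562 km/h ÷ 3.6 = 156.1 m/s.
L = ½ρv²S·CL = ½ × 0.59 × 156.1² × 160 × 0.926 = 1.07×10^6 N ≈ 1070 kN

L = 1.07×10^6 N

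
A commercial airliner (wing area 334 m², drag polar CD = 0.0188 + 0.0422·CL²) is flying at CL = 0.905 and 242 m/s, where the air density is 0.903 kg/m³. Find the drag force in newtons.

CD = 0.0188 + 0.0422 × 0.905² = 0.05336
D = ½ρv²S·CD = ½ × 0.903 × 242² × 334 × 0.05336 = 4.71×10^5 N

D = 4.71×10^5 N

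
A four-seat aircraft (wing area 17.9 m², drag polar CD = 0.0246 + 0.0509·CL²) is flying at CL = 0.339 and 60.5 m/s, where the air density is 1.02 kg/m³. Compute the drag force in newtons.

D = 1020 N

CD = 0.0246 + 0.0509 × 0.339² = 0.03045
D = ½ρv²S·CD = ½ × 1.02 × 60.5² × 17.9 × 0.03045 = 1020 N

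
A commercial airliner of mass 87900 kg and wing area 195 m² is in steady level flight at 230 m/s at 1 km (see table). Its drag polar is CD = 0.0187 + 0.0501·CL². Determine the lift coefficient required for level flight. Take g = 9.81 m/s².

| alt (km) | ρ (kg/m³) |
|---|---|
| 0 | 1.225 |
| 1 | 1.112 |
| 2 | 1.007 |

CL = 0.15

At 1 km, from the table: ρ = 1.112 kg/m³.
Level flight ⇒ L = W = m·g = 87900 × 9.81 = 8.623×10^5 N.
q = ½ρv² = ½ × 1.112 × 230² = 29410 Pa.
CL = 2W/(ρv²S) = 2×8.623×10^5/(1.112×230²×195) = 0.1503.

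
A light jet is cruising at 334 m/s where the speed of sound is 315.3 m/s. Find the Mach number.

M = v/a = 334 / 315.3 = 1.06

M = 1.06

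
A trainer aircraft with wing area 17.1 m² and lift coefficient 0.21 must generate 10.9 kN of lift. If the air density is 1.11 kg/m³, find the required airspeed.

L = ½ρv²S·CL ⇒ v = √(2L/(ρ·S·CL))
v = √(2 × 10900 / (1.11 × 17.1 × 0.21)) = √5469 = 74 m/s

v = 74 m/s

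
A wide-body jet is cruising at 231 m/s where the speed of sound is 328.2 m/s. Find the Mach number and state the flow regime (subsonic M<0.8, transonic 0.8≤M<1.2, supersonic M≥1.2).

M = 0.704 (subsonic)

M = v/a = 231 / 328.2 = 0.704
M = 0.704 → subsonic.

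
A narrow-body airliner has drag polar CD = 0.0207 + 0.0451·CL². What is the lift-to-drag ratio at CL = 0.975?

L/D = 15.3

CD = 0.0207 + 0.0451 × 0.975² = 0.06357
L/D = CL/CD = 0.975 / 0.06357 = 15.3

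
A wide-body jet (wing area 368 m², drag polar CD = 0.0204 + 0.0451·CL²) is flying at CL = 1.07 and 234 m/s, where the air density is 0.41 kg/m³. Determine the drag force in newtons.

D = 2.98×10^5 N

CD = 0.0204 + 0.0451 × 1.07² = 0.07203
D = ½ρv²S·CD = ½ × 0.41 × 234² × 368 × 0.07203 = 2.98×10^5 N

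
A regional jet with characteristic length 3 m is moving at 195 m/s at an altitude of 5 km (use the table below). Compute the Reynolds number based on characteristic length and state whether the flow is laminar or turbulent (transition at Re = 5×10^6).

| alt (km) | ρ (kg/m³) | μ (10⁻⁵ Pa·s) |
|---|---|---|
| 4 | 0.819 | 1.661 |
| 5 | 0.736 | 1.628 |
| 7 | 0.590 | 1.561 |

Re = 2.64×10^7 (turbulent)

At 5 km, from the table: ρ = 0.736 kg/m³, μ = 1.628×10⁻⁵ Pa·s.
Re = ρ·v·c/μ = 0.736 × 195 × 3 / (1.628×10⁻⁵) = 2.64×10^7
Since 2.64×10^7 > 5×10^6, the flow is turbulent.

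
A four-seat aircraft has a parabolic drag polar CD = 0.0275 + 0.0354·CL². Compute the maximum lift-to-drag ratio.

For CD = CD0 + K·CL², (L/D)max occurs at CL* = √(CD0/K) and equals 1/(2√(K·CD0)).
(L/D)max = 1/(2√(0.0354 × 0.0275)) = 1/(2 × 0.0312) = 16

(L/D)max = 16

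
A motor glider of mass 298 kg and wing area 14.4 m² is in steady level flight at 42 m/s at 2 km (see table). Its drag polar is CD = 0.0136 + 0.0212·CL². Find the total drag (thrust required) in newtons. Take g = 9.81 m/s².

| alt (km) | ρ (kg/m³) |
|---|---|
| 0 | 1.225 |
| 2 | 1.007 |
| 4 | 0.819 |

At 2 km, from the table: ρ = 1.007 kg/m³.
Weight W = mg = 298 × 9.81 = 2923.4 N; in level flight L = W.
Dynamic pressure q = 0.5 × 1.007 × 42² = 888.2 Pa.
Required CL = L/(qS) = 2923.4/(888.2·14.4) = 0.2286.
CD = 0.0136 + 0.0212 × 0.2286² = 0.01471.
D = q·S·CD = 888.2 × 14.4 × 0.01471 = 188.1 N

D = 188 N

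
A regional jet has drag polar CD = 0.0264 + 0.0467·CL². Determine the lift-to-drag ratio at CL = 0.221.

L/D = 7.71

CD = 0.0264 + 0.0467 × 0.221² = 0.02868
L/D = CL/CD = 0.221 / 0.02868 = 7.71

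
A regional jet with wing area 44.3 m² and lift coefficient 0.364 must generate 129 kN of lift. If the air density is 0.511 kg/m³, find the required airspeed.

v = 177 m/s

L = ½ρv²S·CL ⇒ v = √(2L/(ρ·S·CL))
v = √(2 × 1.29×10^5 / (0.511 × 44.3 × 0.364)) = √31310 = 177 m/s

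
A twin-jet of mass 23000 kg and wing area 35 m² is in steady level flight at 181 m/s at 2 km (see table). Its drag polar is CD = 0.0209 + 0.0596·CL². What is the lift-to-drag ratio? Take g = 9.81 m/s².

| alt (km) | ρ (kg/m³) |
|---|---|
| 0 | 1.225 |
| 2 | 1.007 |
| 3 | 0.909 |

L/D = 13

At 2 km, from the table: ρ = 1.007 kg/m³.
Level flight ⇒ L = W = m·g = 23000 × 9.81 = 2.2563×10^5 N.
Dynamic pressure q = 0.5 × 1.007 × 181² = 16500 Pa.
Required CL = L/(qS) = 2.2563×10^5/(16500·35) = 0.3908.
CD = 0.0209 + 0.0596 × 0.3908² = 0.03.
L/D = CL/CD = 0.3908 / 0.03 = 13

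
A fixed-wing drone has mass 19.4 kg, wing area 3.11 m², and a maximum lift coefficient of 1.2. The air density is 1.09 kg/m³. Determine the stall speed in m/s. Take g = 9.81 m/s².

Weight W = mg = 19.4 × 9.81 = 190.3 N.
From L = ½ρV²S·CL,max = W: V_stall = √(2W/(ρSCL,max)) = √(2·190.3/(1.09·3.11·1.2))
V_stall = √93.57 = 9.67 m/s

V_stall = 9.67 m/s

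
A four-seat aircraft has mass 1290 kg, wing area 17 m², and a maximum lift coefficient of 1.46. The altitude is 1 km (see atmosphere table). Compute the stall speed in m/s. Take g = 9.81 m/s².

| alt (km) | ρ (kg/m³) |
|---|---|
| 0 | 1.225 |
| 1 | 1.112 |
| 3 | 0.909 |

At 1 km, from the table: ρ = 1.112 kg/m³.
Stall occurs when L = W at CL,max. W = mg = 1290 × 9.81 = 12650 N.
V_stall = √(2W/(ρ·S·CL,max)) = √(2 × 12650 / (1.112 × 17 × 1.46))
V_stall = √917 = 30.3 m/s

V_stall = 30.3 m/s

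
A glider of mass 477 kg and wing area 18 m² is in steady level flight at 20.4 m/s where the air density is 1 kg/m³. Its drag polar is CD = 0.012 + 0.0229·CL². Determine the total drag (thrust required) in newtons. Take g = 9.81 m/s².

In steady level flight, lift balances weight: W = mg = 477 × 9.81 = 4679.4 N.
Dynamic pressure q = 0.5 × 1 × 20.4² = 208.1 Pa.
CL = W/(q·S) = 4679.4 / (208.1 × 18) = 1.249.
CD = 0.012 + 0.0229 × 1.249² = 0.04774.
D = q·S·CD = 208.1 × 18 × 0.04774 = 178.8 N

D = 179 N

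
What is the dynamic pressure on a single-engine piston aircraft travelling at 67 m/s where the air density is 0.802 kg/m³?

q = 1800 Pa

q = ½ρv² = ½ × 0.802 × 67² = 1800 Pa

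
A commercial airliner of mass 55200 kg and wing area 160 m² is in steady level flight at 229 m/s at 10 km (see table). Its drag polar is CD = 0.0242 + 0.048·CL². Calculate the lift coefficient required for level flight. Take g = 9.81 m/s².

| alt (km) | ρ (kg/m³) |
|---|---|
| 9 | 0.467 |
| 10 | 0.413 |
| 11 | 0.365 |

CL = 0.313

At 10 km, from the table: ρ = 0.413 kg/m³.
Level flight ⇒ L = W = m·g = 55200 × 9.81 = 5.4151×10^5 N.
q = ½ρv² = ½ × 0.413 × 229² = 10830 Pa.
Required CL = L/(qS) = 5.4151×10^5/(10830·160) = 0.3125.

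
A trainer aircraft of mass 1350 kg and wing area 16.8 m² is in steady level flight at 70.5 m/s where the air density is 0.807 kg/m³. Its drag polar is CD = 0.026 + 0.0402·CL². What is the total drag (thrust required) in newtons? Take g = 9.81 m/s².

D = 1090 N

Level flight ⇒ L = W = m·g = 1350 × 9.81 = 13244 N.
q = ½ρv² = ½ × 0.807 × 70.5² = 2005 Pa.
CL = 2W/(ρv²S) = 2×13244/(0.807×70.5²×16.8) = 0.3931.
CD = 0.026 + 0.0402 × 0.3931² = 0.03221.
D = q·S·CD = 2005 × 16.8 × 0.03221 = 1085 N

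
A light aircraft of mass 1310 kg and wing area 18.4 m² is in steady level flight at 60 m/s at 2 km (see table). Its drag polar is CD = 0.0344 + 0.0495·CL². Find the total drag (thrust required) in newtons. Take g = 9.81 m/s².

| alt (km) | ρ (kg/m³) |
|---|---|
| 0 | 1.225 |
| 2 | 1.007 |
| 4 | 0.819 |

At 2 km, from the table: ρ = 1.007 kg/m³.
In steady level flight, lift balances weight: W = mg = 1310 × 9.81 = 12851 N.
q = ½ρv² = ½ × 1.007 × 60² = 1813 Pa.
CL = W/(q·S) = 12851 / (1813 × 18.4) = 0.3853.
CD = 0.0344 + 0.0495 × 0.3853² = 0.04175.
D = q·S·CD = 1813 × 18.4 × 0.04175 = 1392 N

D = 1390 N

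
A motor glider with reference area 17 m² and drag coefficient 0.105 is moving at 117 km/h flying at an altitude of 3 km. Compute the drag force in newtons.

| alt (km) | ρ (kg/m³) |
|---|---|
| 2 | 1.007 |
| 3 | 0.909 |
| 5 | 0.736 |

D = 857 N

At 3 km, from the table: ρ = 0.909 kg/m³.
Convert speed: v = 117 km/h ÷ 3.6 = 32.5 m/s.
D = ½ρv²S·CD = ½ × 0.909 × 32.5² × 17 × 0.105 = 857 N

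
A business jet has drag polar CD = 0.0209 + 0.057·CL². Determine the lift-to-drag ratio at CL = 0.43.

CD = 0.0209 + 0.057 × 0.43² = 0.03144
L/D = CL/CD = 0.43 / 0.03144 = 13.7

L/D = 13.7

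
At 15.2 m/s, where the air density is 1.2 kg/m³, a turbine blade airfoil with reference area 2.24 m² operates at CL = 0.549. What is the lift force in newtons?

L = ½ρv²S·CL = ½ × 1.2 × 15.2² × 2.24 × 0.549 = 170 N

L = 170 N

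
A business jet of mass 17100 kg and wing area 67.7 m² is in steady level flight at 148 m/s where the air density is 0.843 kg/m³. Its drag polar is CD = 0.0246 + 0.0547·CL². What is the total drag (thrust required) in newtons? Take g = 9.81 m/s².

D = 17800 N

Level flight ⇒ L = W = m·g = 17100 × 9.81 = 1.6775×10^5 N.
q = ½ρv² = ½ × 0.843 × 148² = 9233 Pa.
Required CL = L/(qS) = 1.6775×10^5/(9233·67.7) = 0.2684.
CD = 0.0246 + 0.0547 × 0.2684² = 0.02854.
D = q·S·CD = 9233 × 67.7 × 0.02854 = 17840 N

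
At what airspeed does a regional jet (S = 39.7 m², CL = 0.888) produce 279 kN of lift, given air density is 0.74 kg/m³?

v = 146 m/s

L = ½ρv²S·CL ⇒ v = √(2L/(ρ·S·CL))
v = √(2 × 2.79×10^5 / (0.74 × 39.7 × 0.888)) = √21390 = 146 m/s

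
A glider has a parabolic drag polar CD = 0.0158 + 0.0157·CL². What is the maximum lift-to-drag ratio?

For CD = CD0 + K·CL², (L/D)max occurs at CL* = √(CD0/K) and equals 1/(2√(K·CD0)).
(L/D)max = 1/(2√(0.0157 × 0.0158)) = 1/(2 × 0.01575) = 31.7

(L/D)max = 31.7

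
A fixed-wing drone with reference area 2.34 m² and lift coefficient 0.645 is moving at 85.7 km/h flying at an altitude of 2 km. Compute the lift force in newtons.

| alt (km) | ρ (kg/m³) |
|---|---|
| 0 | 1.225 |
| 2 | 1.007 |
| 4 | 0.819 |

L = 431 N

At 2 km, from the table: ρ = 1.007 kg/m³.
Convert speed: v = 85.7 km/h ÷ 3.6 = 23.81 m/s.
Dynamic pressure q = ½ρv² = ½ × 1.007 × 23.81² = 285.3 Pa.
L = q·S·CL = 285.3 × 2.34 × 0.645 = 431 N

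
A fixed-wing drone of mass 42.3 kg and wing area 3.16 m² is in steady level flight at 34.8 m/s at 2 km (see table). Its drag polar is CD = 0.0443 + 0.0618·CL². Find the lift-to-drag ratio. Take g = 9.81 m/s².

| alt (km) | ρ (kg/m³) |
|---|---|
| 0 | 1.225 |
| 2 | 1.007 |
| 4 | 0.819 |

L/D = 4.57

At 2 km, from the table: ρ = 1.007 kg/m³.
Weight W = mg = 42.3 × 9.81 = 414.96 N; in level flight L = W.
q = ½ρv² = ½ × 1.007 × 34.8² = 609.8 Pa.
Required CL = L/(qS) = 414.96/(609.8·3.16) = 0.2154.
CD = 0.0443 + 0.0618 × 0.2154² = 0.04717.
L/D = CL/CD = 0.2154 / 0.04717 = 4.57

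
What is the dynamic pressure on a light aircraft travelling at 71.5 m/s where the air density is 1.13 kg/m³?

q = 2890 Pa

q = ½ρv² = ½ × 1.13 × 71.5² = 2890 Pa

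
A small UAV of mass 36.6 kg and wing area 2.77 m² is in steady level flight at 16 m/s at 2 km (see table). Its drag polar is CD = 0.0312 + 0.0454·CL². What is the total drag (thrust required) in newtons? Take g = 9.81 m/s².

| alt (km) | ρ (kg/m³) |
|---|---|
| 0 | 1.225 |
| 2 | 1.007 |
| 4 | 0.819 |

D = 27.5 N

At 2 km, from the table: ρ = 1.007 kg/m³.
In steady level flight, lift balances weight: W = mg = 36.6 × 9.81 = 359.05 N.
Dynamic pressure q = 0.5 × 1.007 × 16² = 128.9 Pa.
CL = 2W/(ρv²S) = 2×359.05/(1.007×16²×2.77) = 1.006.
CD = 0.0312 + 0.0454 × 1.006² = 0.07711.
D = q·S·CD = 128.9 × 2.77 × 0.07711 = 27.53 N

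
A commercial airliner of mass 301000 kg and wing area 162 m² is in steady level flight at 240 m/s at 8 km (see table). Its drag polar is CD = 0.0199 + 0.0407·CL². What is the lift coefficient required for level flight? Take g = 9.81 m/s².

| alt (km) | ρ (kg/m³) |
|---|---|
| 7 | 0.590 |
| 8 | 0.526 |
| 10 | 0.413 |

At 8 km, from the table: ρ = 0.526 kg/m³.
Level flight ⇒ L = W = m·g = 301000 × 9.81 = 2.9528×10^6 N.
q = ½ρv² = ½ × 0.526 × 240² = 15150 Pa.
CL = 2W/(ρv²S) = 2×2.9528×10^6/(0.526×240²×162) = 1.203.

CL = 1.2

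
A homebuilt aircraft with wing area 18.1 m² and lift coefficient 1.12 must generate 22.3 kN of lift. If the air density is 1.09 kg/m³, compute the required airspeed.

L = ½ρv²S·CL ⇒ v = √(2L/(ρ·S·CL))
v = √(2 × 22300 / (1.09 × 18.1 × 1.12)) = √2018 = 44.9 m/s

v = 44.9 m/s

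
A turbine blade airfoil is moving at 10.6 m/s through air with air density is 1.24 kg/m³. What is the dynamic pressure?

q = ½ρv² = ½ × 1.24 × 10.6² = 69.7 Pa

q = 69.7 Pa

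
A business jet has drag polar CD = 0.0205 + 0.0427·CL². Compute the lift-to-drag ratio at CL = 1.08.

CD = 0.0205 + 0.0427 × 1.08² = 0.07031
L/D = CL/CD = 1.08 / 0.07031 = 15.4

L/D = 15.4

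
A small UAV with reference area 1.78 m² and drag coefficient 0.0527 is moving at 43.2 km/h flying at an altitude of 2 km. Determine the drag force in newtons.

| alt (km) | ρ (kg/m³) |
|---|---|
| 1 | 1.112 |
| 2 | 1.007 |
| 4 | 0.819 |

At 2 km, from the table: ρ = 1.007 kg/m³.
Convert speed: v = 43.2 km/h ÷ 3.6 = 12 m/s.
D = ½ρv²S·CD = ½ × 1.007 × 12² × 1.78 × 0.0527 = 6.8 N

D = 6.8 N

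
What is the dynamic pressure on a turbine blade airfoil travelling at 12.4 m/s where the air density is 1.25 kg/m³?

q = 96.1 Pa

q = ½ρv² = ½ × 1.25 × 12.4² = 96.1 Pa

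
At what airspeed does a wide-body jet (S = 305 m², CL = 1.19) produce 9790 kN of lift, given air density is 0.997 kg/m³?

v = 233 m/s

L = ½ρv²S·CL ⇒ v = √(2L/(ρ·S·CL))
v = √(2 × 9.79×10^6 / (0.997 × 305 × 1.19)) = √54110 = 233 m/s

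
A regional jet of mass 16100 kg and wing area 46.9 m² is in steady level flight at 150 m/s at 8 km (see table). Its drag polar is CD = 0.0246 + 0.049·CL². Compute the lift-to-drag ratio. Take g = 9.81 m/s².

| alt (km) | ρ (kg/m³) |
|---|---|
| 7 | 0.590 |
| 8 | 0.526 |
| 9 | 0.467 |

L/D = 14.1

At 8 km, from the table: ρ = 0.526 kg/m³.
Level flight ⇒ L = W = m·g = 16100 × 9.81 = 1.5794×10^5 N.
Dynamic pressure q = 0.5 × 0.526 × 150² = 5918 Pa.
Required CL = L/(qS) = 1.5794×10^5/(5918·46.9) = 0.5691.
CD = 0.0246 + 0.049 × 0.5691² = 0.04047.
L/D = CL/CD = 0.5691 / 0.04047 = 14.1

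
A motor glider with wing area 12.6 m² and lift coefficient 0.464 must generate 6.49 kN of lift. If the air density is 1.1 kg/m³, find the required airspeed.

L = ½ρv²S·CL ⇒ v = √(2L/(ρ·S·CL))
v = √(2 × 6490 / (1.1 × 12.6 × 0.464)) = √2018 = 44.9 m/s

v = 44.9 m/s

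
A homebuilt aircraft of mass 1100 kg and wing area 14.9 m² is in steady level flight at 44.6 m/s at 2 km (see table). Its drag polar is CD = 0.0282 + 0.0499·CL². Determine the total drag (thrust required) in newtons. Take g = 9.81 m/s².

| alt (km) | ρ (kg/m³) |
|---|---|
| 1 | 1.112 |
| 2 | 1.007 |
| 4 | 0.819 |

D = 810 N

At 2 km, from the table: ρ = 1.007 kg/m³.
Level flight ⇒ L = W = m·g = 1100 × 9.81 = 10791 N.
Dynamic pressure q = 0.5 × 1.007 × 44.6² = 1002 Pa.
CL = W/(q·S) = 10791 / (1002 × 14.9) = 0.7231.
CD = 0.0282 + 0.0499 × 0.7231² = 0.05429.
D = q·S·CD = 1002 × 14.9 × 0.05429 = 810.2 N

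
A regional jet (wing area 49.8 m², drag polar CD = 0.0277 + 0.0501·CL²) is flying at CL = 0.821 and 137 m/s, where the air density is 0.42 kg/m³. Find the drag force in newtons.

CD = 0.0277 + 0.0501 × 0.821² = 0.06147
D = ½ρv²S·CD = ½ × 0.42 × 137² × 49.8 × 0.06147 = 12100 N

D = 12100 N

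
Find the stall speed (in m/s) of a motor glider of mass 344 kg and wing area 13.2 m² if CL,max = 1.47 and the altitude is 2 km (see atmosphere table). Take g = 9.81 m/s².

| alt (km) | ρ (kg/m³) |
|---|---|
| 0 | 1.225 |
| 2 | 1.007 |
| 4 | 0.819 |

V_stall = 18.6 m/s

At 2 km, from the table: ρ = 1.007 kg/m³.
At stall, lift equals weight: L = W = m·g = 344 × 9.81 = 3375 N.
V_stall = √(2W/(ρ·S·CL,max)) = √(2 × 3375 / (1.007 × 13.2 × 1.47))
V_stall = √345.4 = 18.6 m/s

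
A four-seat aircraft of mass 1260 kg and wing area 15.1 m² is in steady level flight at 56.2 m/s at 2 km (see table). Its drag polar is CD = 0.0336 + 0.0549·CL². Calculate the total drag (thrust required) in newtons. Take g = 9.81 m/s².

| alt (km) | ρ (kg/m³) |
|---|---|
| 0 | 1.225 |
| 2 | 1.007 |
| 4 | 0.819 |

At 2 km, from the table: ρ = 1.007 kg/m³.
Level flight ⇒ L = W = m·g = 1260 × 9.81 = 12361 N.
Dynamic pressure q = 0.5 × 1.007 × 56.2² = 1590 Pa.
CL = W/(q·S) = 12361 / (1590 × 15.1) = 0.5147.
CD = 0.0336 + 0.0549 × 0.5147² = 0.04815.
D = q·S·CD = 1590 × 15.1 × 0.04815 = 1156 N

D = 1160 N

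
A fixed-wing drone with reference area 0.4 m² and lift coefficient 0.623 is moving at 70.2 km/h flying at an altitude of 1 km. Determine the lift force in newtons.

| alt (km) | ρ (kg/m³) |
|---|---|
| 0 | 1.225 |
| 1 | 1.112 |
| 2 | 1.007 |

At 1 km, from the table: ρ = 1.112 kg/m³.
Convert speed: v = 70.2 km/h ÷ 3.6 = 19.5 m/s.
Dynamic pressure q = ½ρv² = ½ × 1.112 × 19.5² = 211.4 Pa.
L = q·S·CL = 211.4 × 0.4 × 0.623 = 52.7 N

L = 52.7 N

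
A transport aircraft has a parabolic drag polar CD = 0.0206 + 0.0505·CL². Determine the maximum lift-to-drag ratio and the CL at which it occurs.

(L/D)max = 15.5, at CL = 0.639

For CD = CD0 + K·CL², (L/D)max occurs at CL* = √(CD0/K) and equals 1/(2√(K·CD0)).
(L/D)max = 1/(2√(0.0505 × 0.0206)) = 1/(2 × 0.03225) = 15.5
CL* = √(0.0206/0.0505) = 0.639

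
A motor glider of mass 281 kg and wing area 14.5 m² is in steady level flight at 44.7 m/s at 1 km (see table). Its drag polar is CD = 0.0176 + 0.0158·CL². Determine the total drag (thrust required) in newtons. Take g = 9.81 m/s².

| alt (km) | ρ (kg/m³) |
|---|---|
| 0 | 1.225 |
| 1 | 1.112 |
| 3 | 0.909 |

At 1 km, from the table: ρ = 1.112 kg/m³.
In steady level flight, lift balances weight: W = mg = 281 × 9.81 = 2756.6 N.
q = ½ρv² = ½ × 1.112 × 44.7² = 1111 Pa.
CL = 2W/(ρv²S) = 2×2756.6/(1.112×44.7²×14.5) = 0.1711.
CD = 0.0176 + 0.0158 × 0.1711² = 0.01806.
D = q·S·CD = 1111 × 14.5 × 0.01806 = 291 N

D = 291 N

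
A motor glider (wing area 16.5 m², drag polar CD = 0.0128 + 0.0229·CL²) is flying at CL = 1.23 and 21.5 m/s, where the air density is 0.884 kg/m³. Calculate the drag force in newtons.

CD = 0.0128 + 0.0229 × 1.23² = 0.04745
D = ½ρv²S·CD = ½ × 0.884 × 21.5² × 16.5 × 0.04745 = 160 N

D = 160 N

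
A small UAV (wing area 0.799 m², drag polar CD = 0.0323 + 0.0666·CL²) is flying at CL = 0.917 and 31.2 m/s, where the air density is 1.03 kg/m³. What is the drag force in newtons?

D = 35.4 N

CD = 0.0323 + 0.0666 × 0.917² = 0.0883
D = ½ρv²S·CD = ½ × 1.03 × 31.2² × 0.799 × 0.0883 = 35.4 N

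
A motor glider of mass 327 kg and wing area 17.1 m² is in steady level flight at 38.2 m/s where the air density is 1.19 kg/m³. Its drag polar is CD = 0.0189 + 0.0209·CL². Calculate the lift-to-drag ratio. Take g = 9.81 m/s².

Level flight ⇒ L = W = m·g = 327 × 9.81 = 3207.9 N.
Dynamic pressure q = 0.5 × 1.19 × 38.2² = 868.2 Pa.
CL = 2W/(ρv²S) = 2×3207.9/(1.19×38.2²×17.1) = 0.2161.
CD = 0.0189 + 0.0209 × 0.2161² = 0.01988.
L/D = CL/CD = 0.2161 / 0.01988 = 10.9

L/D = 10.9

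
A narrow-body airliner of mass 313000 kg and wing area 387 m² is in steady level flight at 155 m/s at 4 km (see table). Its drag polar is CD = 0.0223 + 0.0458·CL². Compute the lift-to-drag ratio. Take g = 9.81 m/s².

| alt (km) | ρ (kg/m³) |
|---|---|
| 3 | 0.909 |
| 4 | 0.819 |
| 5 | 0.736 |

At 4 km, from the table: ρ = 0.819 kg/m³.
Level flight ⇒ L = W = m·g = 313000 × 9.81 = 3.0705×10^6 N.
q = ½ρv² = ½ × 0.819 × 155² = 9838 Pa.
CL = W/(q·S) = 3.0705×10^6 / (9838 × 387) = 0.8065.
CD = 0.0223 + 0.0458 × 0.8065² = 0.05209.
L/D = CL/CD = 0.8065 / 0.05209 = 15.5

L/D = 15.5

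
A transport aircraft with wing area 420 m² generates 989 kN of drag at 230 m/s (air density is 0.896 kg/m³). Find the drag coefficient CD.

From D = ½ρv²S·CD, rearranging gives CD = 2D/(ρv²S).
CD = 2 × 9.89×10^5 / (0.896 × 230² × 420) = 0.0994

CD = 0.0994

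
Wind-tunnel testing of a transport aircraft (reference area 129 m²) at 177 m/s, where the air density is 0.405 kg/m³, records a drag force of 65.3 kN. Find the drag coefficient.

From D = ½ρv²S·CD, rearranging gives CD = 2D/(ρv²S).
CD = 2 × 65300 / (0.405 × 177² × 129) = 0.0798

CD = 0.0798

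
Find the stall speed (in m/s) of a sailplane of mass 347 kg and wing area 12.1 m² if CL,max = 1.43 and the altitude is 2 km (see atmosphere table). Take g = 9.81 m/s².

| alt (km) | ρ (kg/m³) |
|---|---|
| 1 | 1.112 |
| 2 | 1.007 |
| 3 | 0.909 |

At 2 km, from the table: ρ = 1.007 kg/m³.
Weight W = mg = 347 × 9.81 = 3404 N.
From L = ½ρV²S·CL,max = W: V_stall = √(2W/(ρSCL,max)) = √(2·3404/(1.007·12.1·1.43))
V_stall = √390.7 = 19.8 m/s

V_stall = 19.8 m/s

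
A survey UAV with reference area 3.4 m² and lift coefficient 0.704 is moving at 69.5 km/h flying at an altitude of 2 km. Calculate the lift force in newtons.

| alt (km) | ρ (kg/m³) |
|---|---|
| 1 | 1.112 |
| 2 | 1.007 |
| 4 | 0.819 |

At 2 km, from the table: ρ = 1.007 kg/m³.
Convert speed: v = 69.5 km/h ÷ 3.6 = 19.31 m/s.
Dynamic pressure q = ½ρv² = ½ × 1.007 × 19.31² = 187.7 Pa.
L = q·S·CL = 187.7 × 3.4 × 0.704 = 449 N

L = 449 N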